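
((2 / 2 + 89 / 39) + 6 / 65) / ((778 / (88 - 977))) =-292481 / 75855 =-3.86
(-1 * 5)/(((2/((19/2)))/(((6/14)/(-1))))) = 285/28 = 10.18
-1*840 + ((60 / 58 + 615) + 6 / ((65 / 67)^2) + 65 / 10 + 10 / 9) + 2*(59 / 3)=-376351577 / 2205450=-170.65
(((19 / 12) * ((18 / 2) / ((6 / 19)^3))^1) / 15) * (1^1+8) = 130321 / 480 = 271.50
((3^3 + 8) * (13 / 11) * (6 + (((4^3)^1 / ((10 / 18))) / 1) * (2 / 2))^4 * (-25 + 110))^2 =43527289179538829954806642944 / 75625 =575567460225306842377608.50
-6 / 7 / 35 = -6 / 245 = -0.02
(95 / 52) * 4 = 95 / 13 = 7.31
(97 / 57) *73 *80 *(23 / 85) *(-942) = -818223712 / 323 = -2533200.35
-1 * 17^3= -4913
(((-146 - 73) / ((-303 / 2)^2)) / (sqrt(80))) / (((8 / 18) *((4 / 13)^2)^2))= -6254859 *sqrt(5) / 52229120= -0.27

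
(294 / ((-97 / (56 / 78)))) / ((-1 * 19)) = 2744 / 23959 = 0.11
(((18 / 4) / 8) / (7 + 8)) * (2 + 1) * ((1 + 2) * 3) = 81 / 80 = 1.01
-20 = -20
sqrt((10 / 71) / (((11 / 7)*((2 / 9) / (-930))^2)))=4185*sqrt(54670) / 781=1252.91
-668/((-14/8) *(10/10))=2672/7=381.71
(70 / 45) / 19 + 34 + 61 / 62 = 371767 / 10602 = 35.07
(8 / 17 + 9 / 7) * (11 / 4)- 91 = -41017 / 476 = -86.17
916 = 916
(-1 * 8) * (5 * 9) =-360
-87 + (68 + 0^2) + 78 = 59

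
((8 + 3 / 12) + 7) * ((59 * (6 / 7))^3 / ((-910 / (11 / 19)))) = -3720851343 / 2965235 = -1254.83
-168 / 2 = -84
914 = 914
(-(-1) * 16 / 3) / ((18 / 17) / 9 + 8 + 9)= 272 / 873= 0.31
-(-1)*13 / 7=13 / 7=1.86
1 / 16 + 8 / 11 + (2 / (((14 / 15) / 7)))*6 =15979 / 176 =90.79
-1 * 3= -3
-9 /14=-0.64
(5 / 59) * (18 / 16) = 45 / 472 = 0.10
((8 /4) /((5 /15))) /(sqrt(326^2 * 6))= 0.01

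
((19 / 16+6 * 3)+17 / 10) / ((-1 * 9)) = -557 / 240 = -2.32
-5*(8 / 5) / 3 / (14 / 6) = -8 / 7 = -1.14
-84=-84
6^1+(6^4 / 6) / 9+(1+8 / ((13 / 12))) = 499 / 13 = 38.38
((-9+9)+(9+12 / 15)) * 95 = 931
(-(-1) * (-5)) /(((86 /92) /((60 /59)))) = -13800 /2537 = -5.44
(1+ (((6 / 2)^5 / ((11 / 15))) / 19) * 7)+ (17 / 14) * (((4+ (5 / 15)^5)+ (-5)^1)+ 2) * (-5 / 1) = 116.98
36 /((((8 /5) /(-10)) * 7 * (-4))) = 225 /28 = 8.04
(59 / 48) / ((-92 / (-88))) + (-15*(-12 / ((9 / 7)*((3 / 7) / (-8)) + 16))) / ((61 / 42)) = 376619269 / 42056328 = 8.96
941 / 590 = 1.59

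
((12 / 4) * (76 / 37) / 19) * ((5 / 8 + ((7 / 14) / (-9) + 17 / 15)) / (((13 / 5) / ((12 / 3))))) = 1226 / 1443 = 0.85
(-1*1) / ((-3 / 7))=7 / 3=2.33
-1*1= -1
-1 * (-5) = 5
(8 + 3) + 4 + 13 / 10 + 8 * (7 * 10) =5763 / 10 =576.30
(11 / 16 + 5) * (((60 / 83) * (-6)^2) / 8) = 12285 / 664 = 18.50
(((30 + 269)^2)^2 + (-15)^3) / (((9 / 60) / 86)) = 13747160932720 / 3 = 4582386977573.33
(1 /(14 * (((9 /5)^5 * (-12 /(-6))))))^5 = 298023223876953125 /12355288554636253654488652741632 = 0.00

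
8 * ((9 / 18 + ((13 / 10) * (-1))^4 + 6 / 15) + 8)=117561 / 1250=94.05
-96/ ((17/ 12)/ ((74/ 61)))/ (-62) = 42624/ 32147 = 1.33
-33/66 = -1/2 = -0.50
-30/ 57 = -0.53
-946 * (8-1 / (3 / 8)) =-15136 / 3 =-5045.33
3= 3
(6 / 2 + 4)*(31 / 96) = 217 / 96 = 2.26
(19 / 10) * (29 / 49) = 551 / 490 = 1.12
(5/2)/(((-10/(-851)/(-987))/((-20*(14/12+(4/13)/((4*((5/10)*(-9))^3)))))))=30933479815/6318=4896087.34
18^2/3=108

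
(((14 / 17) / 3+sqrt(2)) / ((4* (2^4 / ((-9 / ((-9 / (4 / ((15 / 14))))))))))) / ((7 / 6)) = 7 / 510+sqrt(2) / 20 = 0.08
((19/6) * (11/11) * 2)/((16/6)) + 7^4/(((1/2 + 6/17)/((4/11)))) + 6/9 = 7860151/7656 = 1026.67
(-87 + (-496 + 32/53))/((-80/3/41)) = 3796641/4240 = 895.43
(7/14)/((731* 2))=1/2924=0.00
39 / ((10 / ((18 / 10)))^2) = 3159 / 2500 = 1.26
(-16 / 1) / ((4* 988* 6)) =-1 / 1482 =-0.00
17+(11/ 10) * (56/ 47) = 4303/ 235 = 18.31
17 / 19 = 0.89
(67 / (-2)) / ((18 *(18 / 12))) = -67 / 54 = -1.24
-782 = -782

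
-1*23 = -23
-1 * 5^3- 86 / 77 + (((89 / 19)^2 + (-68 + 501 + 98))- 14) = 11475295 / 27797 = 412.82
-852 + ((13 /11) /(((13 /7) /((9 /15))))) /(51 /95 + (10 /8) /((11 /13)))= -7171392 /8419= -851.81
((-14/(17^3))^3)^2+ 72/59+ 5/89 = 94264855082210000152326863/73845256457807623927788259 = 1.28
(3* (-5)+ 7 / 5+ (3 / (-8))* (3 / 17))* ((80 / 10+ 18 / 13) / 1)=-566873 / 4420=-128.25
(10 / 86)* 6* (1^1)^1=30 / 43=0.70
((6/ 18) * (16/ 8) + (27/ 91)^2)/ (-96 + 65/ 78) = -37498/ 4728451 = -0.01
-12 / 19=-0.63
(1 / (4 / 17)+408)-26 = 1545 / 4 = 386.25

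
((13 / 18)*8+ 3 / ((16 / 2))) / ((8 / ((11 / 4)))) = 4873 / 2304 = 2.12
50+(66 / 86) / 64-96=-126559 / 2752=-45.99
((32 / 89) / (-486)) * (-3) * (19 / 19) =16 / 7209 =0.00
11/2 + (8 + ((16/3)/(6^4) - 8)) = 2675/486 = 5.50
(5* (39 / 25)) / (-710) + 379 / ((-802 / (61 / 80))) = -8457469 / 22776800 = -0.37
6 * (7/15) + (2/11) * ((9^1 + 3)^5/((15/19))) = 3152026/55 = 57309.56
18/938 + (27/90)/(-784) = 0.02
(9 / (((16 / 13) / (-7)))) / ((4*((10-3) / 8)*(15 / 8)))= -39 / 5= -7.80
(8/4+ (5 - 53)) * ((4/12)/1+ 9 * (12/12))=-1288/3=-429.33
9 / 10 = 0.90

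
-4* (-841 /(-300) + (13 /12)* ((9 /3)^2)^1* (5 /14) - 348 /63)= -457 /150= -3.05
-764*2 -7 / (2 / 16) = -1584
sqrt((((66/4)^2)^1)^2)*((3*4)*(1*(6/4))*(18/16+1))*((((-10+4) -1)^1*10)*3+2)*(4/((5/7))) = -60648588/5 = -12129717.60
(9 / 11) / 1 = 9 / 11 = 0.82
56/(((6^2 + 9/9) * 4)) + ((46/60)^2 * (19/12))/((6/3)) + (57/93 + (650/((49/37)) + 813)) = 1584581499553/1213984800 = 1305.27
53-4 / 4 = 52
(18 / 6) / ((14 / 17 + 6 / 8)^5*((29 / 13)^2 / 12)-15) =-8845731827712 / 32433199083373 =-0.27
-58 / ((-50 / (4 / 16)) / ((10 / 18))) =29 / 180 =0.16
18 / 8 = 9 / 4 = 2.25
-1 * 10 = -10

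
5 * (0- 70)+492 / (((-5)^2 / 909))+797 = 18336.12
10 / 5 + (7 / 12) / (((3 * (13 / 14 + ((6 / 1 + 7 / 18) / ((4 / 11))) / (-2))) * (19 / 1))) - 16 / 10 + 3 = 2556857 / 752305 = 3.40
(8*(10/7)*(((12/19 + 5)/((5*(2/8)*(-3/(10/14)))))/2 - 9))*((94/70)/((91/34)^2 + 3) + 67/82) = -974281786760/9417892659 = -103.45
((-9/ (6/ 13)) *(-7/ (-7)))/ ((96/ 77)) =-1001/ 64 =-15.64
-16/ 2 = -8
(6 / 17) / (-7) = -6 / 119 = -0.05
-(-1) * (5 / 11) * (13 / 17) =65 / 187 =0.35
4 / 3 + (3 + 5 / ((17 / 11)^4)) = 1305388 / 250563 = 5.21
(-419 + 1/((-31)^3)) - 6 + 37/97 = -1227031805/2889727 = -424.62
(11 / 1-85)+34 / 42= -73.19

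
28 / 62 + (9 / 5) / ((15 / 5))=1.05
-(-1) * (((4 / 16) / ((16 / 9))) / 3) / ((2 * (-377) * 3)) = -1 / 48256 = -0.00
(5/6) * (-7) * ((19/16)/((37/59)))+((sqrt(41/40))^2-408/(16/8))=-3801011/17760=-214.02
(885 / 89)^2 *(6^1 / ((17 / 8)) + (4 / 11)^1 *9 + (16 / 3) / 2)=866.47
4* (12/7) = 48/7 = 6.86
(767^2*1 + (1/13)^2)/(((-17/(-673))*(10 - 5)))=4657864.72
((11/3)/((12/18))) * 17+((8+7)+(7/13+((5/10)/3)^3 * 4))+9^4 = 2341190/351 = 6670.06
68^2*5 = 23120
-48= -48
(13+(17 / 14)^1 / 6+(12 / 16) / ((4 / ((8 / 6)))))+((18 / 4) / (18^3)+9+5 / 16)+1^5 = 23.77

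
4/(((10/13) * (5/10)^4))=416/5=83.20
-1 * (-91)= 91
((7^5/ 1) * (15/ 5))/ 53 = 50421/ 53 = 951.34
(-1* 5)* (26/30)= -13/3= -4.33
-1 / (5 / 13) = -13 / 5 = -2.60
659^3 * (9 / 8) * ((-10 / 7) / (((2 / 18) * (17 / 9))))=-1043166847455 / 476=-2191526990.45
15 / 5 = 3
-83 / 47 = -1.77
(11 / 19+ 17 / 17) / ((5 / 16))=5.05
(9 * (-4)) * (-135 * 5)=24300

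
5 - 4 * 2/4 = 3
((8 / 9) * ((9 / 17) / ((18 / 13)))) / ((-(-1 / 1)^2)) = -52 / 153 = -0.34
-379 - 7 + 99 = -287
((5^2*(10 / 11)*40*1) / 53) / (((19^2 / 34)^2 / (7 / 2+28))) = 4.79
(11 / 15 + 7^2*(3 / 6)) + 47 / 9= 2741 / 90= 30.46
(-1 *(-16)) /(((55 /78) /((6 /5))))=7488 /275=27.23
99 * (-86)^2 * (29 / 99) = 214484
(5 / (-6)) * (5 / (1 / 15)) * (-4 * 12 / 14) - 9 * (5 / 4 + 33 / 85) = 474909 / 2380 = 199.54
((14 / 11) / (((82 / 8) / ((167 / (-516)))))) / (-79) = 0.00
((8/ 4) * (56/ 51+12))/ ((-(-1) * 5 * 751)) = 1336/ 191505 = 0.01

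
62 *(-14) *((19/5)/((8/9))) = -37107/10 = -3710.70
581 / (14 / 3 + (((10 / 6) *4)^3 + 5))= 15687 / 8261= 1.90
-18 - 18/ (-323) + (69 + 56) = 34579/ 323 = 107.06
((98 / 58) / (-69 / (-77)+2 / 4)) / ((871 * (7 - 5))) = 0.00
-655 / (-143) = 655 / 143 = 4.58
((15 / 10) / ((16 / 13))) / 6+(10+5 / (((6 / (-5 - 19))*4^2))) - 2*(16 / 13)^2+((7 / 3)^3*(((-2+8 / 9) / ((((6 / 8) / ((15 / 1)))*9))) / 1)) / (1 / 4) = -2827791497 / 23654592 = -119.55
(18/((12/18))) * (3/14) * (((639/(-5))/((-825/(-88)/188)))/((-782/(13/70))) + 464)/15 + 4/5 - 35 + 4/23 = 8692204819/59871875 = 145.18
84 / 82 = 42 / 41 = 1.02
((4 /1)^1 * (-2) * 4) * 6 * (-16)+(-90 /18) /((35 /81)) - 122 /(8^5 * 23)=8072871509 /2637824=3060.43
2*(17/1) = 34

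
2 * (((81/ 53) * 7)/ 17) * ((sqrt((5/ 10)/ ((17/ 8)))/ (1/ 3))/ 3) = 2268 * sqrt(17)/ 15317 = 0.61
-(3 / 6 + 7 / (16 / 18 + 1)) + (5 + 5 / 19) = 683 / 646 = 1.06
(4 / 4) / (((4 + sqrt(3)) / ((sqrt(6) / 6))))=-sqrt(2) / 26 + 2 * sqrt(6) / 39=0.07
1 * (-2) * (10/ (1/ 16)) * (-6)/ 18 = 320/ 3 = 106.67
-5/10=-1/2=-0.50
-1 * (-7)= 7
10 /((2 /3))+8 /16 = 31 /2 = 15.50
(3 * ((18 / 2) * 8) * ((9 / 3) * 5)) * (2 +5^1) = 22680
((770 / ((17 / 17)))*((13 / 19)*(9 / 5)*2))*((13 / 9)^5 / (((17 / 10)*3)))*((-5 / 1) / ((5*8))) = -1858321465 / 6357609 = -292.30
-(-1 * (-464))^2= -215296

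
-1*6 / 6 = -1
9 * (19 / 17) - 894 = -883.94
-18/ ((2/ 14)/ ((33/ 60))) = -693/ 10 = -69.30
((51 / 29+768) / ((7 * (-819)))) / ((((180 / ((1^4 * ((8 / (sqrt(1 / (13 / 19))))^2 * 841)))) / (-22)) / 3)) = 10851104 / 5985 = 1813.05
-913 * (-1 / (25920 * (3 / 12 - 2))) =-913 / 45360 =-0.02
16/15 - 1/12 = 59/60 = 0.98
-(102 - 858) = 756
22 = 22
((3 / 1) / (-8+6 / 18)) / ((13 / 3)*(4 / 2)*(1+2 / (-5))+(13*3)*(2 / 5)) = -0.02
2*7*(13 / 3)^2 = 2366 / 9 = 262.89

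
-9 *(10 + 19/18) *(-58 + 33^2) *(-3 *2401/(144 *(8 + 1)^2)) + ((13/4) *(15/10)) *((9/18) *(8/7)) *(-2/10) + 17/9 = 17241739363/272160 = 63351.48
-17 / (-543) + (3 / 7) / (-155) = 16816 / 589155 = 0.03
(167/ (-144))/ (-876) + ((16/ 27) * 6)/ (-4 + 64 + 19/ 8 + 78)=3775637/ 141659712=0.03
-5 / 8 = -0.62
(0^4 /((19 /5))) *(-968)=0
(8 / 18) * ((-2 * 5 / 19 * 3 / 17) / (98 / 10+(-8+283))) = -25 / 172482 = -0.00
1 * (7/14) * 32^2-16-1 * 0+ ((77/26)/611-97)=6338591/15886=399.00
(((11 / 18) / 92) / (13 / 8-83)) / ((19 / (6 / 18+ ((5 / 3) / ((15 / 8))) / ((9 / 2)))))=-473 / 207391023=-0.00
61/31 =1.97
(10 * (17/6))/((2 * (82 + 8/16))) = 17/99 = 0.17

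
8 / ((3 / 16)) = 128 / 3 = 42.67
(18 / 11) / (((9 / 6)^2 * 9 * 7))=8 / 693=0.01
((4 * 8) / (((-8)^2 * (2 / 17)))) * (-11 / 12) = -3.90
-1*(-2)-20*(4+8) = -238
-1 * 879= -879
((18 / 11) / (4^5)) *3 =0.00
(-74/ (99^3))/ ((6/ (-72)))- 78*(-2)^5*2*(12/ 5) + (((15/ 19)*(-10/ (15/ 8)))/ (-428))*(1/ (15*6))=39389236936466/ 3287696445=11980.80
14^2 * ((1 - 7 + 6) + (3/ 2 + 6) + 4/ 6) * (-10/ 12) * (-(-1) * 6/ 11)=-24010/ 33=-727.58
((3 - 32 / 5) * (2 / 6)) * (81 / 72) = -1.28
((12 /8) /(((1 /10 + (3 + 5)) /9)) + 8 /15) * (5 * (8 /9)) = 88 /9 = 9.78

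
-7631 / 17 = -448.88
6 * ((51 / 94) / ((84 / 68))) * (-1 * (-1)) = 867 / 329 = 2.64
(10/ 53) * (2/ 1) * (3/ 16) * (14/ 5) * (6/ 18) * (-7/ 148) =-49/ 15688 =-0.00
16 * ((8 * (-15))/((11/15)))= -28800/11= -2618.18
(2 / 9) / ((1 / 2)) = 4 / 9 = 0.44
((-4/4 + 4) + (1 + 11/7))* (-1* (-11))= 61.29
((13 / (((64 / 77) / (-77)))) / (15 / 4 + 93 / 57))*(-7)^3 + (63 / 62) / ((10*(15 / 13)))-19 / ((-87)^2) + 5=76764.07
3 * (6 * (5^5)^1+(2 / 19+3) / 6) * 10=10687795 / 19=562515.53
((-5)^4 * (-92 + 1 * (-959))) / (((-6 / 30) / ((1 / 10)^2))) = 131375 / 4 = 32843.75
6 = 6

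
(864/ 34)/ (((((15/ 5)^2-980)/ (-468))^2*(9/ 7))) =73592064/ 16028297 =4.59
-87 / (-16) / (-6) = -29 / 32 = -0.91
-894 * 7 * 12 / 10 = -37548 / 5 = -7509.60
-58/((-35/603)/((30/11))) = 209844/77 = 2725.25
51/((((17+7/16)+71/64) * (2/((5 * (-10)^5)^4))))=102000000000000000000000000/1187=85930918281381634372367.31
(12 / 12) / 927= 0.00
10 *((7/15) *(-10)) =-140/3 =-46.67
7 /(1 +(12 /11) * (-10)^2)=11 /173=0.06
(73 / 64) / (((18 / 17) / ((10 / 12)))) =6205 / 6912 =0.90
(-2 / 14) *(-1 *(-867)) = -867 / 7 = -123.86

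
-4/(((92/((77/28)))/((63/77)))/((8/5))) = -18/115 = -0.16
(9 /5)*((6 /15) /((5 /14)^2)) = 5.64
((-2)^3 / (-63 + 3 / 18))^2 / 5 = 2304 / 710645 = 0.00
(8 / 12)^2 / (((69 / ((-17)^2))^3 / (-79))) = -7627471804 / 2956581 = -2579.83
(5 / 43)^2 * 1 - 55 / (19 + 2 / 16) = -2.86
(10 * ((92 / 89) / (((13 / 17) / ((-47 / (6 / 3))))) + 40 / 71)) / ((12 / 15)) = -32040675 / 82147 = -390.04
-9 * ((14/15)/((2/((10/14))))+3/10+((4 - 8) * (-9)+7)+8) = -4647/10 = -464.70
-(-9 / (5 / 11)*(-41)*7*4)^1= -113652 / 5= -22730.40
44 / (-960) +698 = 167509 / 240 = 697.95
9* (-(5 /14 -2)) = 207 /14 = 14.79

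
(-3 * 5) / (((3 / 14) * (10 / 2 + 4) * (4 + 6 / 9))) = -5 / 3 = -1.67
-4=-4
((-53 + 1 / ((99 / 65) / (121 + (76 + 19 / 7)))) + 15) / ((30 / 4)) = 43024 / 3465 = 12.42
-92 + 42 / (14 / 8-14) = -668 / 7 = -95.43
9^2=81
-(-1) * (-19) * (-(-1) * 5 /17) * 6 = -570 /17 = -33.53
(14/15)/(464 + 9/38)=532/264615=0.00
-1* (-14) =14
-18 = -18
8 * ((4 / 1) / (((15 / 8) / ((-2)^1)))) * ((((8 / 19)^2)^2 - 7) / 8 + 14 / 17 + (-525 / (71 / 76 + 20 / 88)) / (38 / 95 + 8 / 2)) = 22640036674112 / 6453626241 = 3508.11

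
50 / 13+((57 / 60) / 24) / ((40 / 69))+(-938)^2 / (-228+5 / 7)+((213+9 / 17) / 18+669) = -3186.32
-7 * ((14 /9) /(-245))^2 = -4 /14175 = -0.00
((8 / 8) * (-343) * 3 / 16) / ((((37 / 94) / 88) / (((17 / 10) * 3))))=-27131643 / 370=-73328.76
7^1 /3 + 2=13 /3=4.33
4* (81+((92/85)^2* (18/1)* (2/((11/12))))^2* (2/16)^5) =2048105335212/6316275625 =324.26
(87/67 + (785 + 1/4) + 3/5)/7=112.45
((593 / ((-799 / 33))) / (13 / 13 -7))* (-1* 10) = -32615 / 799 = -40.82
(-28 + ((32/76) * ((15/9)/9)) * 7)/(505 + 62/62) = -7042/129789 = -0.05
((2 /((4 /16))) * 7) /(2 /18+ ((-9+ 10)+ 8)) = 252 /41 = 6.15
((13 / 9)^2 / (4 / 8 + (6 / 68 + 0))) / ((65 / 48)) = 1768 / 675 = 2.62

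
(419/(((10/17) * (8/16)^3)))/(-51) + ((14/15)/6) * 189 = -247/3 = -82.33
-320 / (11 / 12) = -3840 / 11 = -349.09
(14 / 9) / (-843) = -14 / 7587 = -0.00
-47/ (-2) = 23.50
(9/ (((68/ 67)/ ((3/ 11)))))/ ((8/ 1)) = 1809/ 5984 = 0.30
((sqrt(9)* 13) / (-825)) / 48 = -13 / 13200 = -0.00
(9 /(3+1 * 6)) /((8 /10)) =5 /4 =1.25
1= 1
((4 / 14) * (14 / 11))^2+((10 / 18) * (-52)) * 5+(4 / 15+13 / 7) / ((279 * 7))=-3580772477 / 24812865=-144.31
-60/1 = -60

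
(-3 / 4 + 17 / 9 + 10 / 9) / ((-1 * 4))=-9 / 16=-0.56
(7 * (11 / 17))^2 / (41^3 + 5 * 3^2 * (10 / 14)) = 0.00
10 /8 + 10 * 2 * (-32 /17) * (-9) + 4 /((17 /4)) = 23189 /68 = 341.01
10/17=0.59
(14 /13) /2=7 /13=0.54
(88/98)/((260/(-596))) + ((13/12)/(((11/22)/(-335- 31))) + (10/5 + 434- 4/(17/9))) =-19555877/54145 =-361.18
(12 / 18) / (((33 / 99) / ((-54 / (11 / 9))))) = -972 / 11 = -88.36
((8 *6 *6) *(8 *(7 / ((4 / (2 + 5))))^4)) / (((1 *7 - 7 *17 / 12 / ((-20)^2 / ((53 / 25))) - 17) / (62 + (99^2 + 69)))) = -61836483814560000 / 1206307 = -51260983990.44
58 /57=1.02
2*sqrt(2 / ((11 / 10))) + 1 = 1 + 4*sqrt(55) / 11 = 3.70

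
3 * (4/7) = 12/7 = 1.71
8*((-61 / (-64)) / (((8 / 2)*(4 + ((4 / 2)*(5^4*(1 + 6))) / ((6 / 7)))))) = 183 / 980384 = 0.00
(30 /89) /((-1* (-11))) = 30 /979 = 0.03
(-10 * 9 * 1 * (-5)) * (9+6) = 6750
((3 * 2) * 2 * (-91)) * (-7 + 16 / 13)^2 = -472500 / 13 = -36346.15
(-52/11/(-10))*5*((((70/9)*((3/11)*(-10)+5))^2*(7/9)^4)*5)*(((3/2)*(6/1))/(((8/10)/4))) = 4779490625000/78594219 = 60812.24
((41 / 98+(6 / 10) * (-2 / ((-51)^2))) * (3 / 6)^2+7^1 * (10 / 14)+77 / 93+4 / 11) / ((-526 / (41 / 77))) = -149583242119 / 23469617796240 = -0.01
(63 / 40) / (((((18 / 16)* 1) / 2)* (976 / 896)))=784 / 305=2.57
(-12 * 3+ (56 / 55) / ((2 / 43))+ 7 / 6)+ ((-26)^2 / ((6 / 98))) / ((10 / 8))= 2910641 / 330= 8820.12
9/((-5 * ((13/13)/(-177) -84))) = 1593/74345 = 0.02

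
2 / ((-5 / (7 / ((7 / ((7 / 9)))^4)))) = -14 / 32805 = -0.00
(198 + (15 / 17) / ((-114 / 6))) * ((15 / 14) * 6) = 2877255 / 2261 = 1272.56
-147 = -147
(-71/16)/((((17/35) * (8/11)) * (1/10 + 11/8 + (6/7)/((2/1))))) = -956725/144976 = -6.60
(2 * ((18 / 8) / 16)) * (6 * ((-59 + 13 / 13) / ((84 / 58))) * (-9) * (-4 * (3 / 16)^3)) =-1839267 / 114688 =-16.04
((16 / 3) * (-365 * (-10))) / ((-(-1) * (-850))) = -1168 / 51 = -22.90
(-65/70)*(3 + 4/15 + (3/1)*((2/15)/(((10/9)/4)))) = -4589/1050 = -4.37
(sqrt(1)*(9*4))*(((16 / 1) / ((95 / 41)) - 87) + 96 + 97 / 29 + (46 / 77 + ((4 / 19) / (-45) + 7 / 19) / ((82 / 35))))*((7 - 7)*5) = 0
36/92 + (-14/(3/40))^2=7212881/207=34844.84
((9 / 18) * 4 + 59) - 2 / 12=365 / 6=60.83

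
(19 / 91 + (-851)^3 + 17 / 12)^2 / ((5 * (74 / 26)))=452921185045992599802889 / 16969680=26690025094521087.01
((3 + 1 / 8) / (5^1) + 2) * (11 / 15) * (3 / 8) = 231 / 320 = 0.72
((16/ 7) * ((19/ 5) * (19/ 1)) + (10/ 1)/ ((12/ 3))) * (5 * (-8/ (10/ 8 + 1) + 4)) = 2606/ 7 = 372.29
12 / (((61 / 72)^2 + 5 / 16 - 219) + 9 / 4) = -62208 / 1118291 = -0.06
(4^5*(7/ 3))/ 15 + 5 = 7393/ 45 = 164.29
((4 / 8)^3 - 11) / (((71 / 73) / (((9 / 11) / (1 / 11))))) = -57159 / 568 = -100.63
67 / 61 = 1.10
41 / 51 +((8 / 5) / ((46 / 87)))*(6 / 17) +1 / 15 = 758 / 391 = 1.94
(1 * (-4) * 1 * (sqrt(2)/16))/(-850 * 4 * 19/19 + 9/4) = sqrt(2)/13591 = 0.00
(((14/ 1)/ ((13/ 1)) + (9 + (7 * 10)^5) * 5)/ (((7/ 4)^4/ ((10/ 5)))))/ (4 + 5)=55933696306688/ 280917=199111112.20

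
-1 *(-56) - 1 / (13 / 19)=709 / 13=54.54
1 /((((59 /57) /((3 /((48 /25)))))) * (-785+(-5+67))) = -475 /227504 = -0.00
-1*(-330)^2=-108900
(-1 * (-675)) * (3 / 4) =2025 / 4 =506.25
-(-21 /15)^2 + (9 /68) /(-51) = -56719 /28900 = -1.96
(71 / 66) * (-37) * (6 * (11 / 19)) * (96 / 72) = -10508 / 57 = -184.35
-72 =-72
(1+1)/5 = 2/5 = 0.40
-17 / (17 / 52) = -52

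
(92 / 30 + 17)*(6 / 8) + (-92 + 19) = -1159 / 20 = -57.95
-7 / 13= -0.54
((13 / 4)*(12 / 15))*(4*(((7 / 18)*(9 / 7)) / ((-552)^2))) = 13 / 761760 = 0.00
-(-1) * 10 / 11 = 10 / 11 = 0.91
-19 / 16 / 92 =-19 / 1472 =-0.01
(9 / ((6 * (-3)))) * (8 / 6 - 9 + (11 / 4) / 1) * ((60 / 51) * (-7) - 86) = -15753 / 68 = -231.66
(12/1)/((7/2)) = 24/7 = 3.43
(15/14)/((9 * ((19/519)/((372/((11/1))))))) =160890/1463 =109.97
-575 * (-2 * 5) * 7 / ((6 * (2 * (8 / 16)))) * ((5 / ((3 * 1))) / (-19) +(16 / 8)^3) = 9076375 / 171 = 53078.22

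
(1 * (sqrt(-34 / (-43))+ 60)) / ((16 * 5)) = 0.76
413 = 413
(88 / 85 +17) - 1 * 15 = 258 / 85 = 3.04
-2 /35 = -0.06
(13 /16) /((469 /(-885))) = -11505 /7504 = -1.53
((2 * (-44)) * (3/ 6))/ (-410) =0.11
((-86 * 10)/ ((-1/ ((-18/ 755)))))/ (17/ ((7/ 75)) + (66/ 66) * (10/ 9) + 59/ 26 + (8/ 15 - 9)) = -25356240/ 218964043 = -0.12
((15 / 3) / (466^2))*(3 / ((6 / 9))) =45 / 434312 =0.00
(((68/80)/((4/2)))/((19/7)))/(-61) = -119/46360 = -0.00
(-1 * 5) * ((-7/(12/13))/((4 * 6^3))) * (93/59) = 14105/203904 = 0.07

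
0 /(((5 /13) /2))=0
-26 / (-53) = 26 / 53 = 0.49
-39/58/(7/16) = -312/203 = -1.54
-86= -86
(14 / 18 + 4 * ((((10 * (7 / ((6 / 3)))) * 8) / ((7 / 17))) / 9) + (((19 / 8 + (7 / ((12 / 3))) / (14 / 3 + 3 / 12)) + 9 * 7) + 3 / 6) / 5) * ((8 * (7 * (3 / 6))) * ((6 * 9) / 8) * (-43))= -6065513307 / 2360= -2570132.76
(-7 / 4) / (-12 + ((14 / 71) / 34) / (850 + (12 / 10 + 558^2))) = 3297382781 / 22610624749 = 0.15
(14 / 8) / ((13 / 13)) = 7 / 4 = 1.75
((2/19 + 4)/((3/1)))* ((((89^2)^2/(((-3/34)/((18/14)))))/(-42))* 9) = 268086610.85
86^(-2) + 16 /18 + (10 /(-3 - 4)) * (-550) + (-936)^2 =876882.60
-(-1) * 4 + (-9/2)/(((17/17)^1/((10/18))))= 3/2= 1.50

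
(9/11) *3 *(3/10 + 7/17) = 297/170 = 1.75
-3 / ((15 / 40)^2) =-64 / 3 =-21.33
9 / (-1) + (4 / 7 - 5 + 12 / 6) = -80 / 7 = -11.43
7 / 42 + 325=1951 / 6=325.17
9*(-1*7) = -63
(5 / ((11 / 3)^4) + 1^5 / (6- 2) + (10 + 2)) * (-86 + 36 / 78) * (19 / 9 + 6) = -14591974526 / 1712997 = -8518.39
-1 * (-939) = 939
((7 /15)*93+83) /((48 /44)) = 1738 /15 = 115.87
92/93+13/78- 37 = -35.84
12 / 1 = 12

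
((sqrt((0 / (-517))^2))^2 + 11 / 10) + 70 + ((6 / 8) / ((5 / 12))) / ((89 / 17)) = 12717 / 178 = 71.44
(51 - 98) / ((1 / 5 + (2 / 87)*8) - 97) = 20445 / 42028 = 0.49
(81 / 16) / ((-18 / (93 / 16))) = -837 / 512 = -1.63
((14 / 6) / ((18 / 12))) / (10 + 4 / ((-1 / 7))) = -0.09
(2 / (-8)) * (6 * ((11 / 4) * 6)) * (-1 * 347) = 34353 / 4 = 8588.25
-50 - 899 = -949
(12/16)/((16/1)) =0.05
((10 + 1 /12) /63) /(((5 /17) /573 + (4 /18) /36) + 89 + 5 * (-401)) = -1178661 /14109750298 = -0.00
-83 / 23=-3.61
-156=-156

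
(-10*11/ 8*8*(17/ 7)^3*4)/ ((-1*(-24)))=-270215/ 1029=-262.60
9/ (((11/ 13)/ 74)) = 8658/ 11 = 787.09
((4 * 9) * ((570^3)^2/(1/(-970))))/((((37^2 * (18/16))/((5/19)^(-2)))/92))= -1414248957251551180800000/1369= -1033052561907634171512.05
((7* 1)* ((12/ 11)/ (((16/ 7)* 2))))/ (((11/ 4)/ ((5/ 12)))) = 245/ 968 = 0.25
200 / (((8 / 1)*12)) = 2.08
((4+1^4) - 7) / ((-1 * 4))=1 / 2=0.50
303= 303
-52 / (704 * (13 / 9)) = -9 / 176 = -0.05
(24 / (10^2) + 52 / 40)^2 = 5929 / 2500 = 2.37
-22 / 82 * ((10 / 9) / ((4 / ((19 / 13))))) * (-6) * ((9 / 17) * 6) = 18810 / 9061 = 2.08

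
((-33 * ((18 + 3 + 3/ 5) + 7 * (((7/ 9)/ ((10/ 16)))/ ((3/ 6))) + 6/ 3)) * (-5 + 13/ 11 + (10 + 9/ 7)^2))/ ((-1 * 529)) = 122930678/ 388815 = 316.17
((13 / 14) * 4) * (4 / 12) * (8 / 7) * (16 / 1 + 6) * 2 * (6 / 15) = 18304 / 735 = 24.90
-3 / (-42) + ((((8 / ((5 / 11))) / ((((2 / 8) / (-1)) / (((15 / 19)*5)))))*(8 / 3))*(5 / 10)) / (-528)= 617 / 798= 0.77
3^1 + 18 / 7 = 39 / 7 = 5.57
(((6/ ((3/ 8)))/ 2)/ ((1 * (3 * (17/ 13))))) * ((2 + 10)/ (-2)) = -208/ 17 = -12.24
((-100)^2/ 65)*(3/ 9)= 2000/ 39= 51.28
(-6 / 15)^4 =16 / 625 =0.03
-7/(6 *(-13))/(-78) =-7/6084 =-0.00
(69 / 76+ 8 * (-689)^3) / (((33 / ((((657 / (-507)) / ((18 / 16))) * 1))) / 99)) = 29034483228518 / 3211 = 9042193468.86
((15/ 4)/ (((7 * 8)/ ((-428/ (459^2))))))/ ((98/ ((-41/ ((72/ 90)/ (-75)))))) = -2741875/ 513874368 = -0.01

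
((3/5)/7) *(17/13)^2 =0.15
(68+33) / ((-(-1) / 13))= 1313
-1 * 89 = -89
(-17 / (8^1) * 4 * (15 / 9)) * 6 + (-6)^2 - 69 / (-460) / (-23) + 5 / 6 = -66479 / 1380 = -48.17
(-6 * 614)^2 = 13571856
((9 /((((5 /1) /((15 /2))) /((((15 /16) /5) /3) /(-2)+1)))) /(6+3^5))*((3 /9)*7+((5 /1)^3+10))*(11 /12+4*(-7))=-1037725 /5312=-195.35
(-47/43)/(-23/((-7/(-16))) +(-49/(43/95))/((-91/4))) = 4277/187092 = 0.02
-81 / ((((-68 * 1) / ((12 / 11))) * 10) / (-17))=-243 / 110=-2.21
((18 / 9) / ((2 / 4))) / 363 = 4 / 363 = 0.01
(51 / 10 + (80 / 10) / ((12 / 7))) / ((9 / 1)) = 293 / 270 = 1.09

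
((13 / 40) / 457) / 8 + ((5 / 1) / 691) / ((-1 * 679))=5368257 / 68614199360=0.00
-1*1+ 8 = 7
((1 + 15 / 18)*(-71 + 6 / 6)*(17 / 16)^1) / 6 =-6545 / 288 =-22.73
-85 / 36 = -2.36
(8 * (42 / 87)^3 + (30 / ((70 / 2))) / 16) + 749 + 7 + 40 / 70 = 147802233 / 195112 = 757.53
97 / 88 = 1.10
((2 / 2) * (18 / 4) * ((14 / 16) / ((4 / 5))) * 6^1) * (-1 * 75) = -70875 / 32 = -2214.84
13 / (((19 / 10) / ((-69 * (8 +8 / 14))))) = -538200 / 133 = -4046.62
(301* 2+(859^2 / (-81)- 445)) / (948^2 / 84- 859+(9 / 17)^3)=-1133596142 / 1245955365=-0.91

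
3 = 3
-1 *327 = -327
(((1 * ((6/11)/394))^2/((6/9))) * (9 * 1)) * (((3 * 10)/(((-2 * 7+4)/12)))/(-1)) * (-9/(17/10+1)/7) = -14580/32871223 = -0.00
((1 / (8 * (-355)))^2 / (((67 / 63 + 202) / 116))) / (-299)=-0.00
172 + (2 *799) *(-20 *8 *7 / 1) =-1789588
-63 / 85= -0.74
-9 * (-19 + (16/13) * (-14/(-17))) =35775/221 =161.88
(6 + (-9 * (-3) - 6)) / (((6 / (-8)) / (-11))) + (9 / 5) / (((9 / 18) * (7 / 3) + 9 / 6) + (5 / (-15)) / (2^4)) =251892 / 635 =396.68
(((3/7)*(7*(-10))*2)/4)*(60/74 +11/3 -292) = 159575/37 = 4312.84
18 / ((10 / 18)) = 162 / 5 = 32.40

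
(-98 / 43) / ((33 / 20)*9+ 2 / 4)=-1960 / 13201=-0.15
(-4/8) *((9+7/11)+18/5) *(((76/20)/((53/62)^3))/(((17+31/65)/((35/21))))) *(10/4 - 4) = 669612307/116272937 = 5.76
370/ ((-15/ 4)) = -296/ 3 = -98.67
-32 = -32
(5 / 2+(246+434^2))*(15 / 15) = 377209 / 2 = 188604.50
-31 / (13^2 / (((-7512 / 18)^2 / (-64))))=3037039 / 6084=499.18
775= 775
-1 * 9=-9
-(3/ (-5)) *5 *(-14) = -42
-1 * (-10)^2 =-100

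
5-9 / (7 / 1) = 26 / 7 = 3.71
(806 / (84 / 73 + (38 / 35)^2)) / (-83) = -2772175 / 664996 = -4.17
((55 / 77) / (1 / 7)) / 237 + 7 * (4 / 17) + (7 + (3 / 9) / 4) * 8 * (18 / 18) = 58.33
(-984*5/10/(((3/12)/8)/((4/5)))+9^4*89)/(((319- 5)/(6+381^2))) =414694068723/1570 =264136349.51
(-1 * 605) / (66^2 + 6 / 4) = -242 / 1743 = -0.14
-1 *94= -94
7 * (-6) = -42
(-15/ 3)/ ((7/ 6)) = -30/ 7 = -4.29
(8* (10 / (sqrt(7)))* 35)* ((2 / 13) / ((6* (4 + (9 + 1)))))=1.94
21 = 21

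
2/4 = 1/2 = 0.50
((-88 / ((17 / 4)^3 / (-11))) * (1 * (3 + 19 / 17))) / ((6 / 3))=2168320 / 83521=25.96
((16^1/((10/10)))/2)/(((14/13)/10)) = 520/7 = 74.29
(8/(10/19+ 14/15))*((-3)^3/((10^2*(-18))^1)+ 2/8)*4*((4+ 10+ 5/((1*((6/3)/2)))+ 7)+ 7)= 99693/520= 191.72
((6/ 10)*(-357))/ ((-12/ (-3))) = -1071/ 20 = -53.55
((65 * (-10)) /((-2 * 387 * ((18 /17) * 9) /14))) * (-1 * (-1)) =38675 /31347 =1.23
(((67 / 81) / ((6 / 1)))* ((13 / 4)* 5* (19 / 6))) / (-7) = -82745 / 81648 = -1.01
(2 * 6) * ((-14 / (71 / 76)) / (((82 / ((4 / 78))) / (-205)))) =23.06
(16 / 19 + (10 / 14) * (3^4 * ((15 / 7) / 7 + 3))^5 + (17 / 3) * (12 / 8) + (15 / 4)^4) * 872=1031312391004459812245466065 / 1202214659744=857843799063361.80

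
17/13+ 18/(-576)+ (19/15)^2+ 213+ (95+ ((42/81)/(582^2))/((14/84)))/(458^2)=89732113249107971/415654791645600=215.88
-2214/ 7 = -316.29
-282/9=-94/3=-31.33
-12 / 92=-3 / 23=-0.13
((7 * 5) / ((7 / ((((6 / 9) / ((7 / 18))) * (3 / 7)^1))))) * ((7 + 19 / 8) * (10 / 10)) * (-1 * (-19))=64125 / 98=654.34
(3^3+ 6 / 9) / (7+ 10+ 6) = 83 / 69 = 1.20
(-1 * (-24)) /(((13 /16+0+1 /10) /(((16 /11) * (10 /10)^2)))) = 30720 /803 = 38.26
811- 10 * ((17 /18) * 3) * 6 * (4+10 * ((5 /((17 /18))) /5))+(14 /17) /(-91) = -1669.01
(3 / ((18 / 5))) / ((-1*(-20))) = 1 / 24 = 0.04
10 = 10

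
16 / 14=8 / 7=1.14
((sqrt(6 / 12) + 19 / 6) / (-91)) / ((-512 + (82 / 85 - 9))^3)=0.00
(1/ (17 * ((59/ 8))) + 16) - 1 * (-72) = 88272/ 1003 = 88.01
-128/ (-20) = 32/ 5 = 6.40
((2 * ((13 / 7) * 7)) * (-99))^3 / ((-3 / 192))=1091454414336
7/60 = 0.12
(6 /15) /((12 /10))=1 /3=0.33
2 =2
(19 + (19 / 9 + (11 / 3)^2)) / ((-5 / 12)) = -1244 / 15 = -82.93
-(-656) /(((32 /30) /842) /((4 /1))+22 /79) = 20454285 /8693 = 2352.96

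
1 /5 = 0.20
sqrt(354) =18.81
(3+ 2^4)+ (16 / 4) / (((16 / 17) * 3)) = 245 / 12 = 20.42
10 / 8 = 5 / 4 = 1.25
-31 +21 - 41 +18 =-33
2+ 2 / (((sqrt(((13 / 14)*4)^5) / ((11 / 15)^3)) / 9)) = 65219*sqrt(182) / 3295500+ 2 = 2.27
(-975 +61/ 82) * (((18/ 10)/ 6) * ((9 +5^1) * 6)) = -5033007/ 205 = -24551.25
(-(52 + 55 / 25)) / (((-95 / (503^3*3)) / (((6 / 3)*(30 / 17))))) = 1241582969412 / 1615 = 768782024.40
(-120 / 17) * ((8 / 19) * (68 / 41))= -3840 / 779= -4.93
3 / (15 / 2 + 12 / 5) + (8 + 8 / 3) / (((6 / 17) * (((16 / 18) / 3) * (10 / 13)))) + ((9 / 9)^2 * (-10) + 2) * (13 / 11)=20369 / 165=123.45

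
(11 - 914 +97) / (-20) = 403 / 10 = 40.30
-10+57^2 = 3239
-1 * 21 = -21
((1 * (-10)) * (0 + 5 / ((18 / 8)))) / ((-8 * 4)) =25 / 36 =0.69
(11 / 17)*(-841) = -9251 / 17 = -544.18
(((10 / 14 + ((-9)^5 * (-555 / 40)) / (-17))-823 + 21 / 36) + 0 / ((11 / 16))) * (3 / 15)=-139990001 / 14280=-9803.22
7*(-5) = -35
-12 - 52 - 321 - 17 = -402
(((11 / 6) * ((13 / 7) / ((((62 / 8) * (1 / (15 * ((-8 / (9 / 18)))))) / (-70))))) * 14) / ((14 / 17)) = 3889600 / 31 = 125470.97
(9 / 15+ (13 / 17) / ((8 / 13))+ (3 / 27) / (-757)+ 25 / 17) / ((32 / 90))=9.32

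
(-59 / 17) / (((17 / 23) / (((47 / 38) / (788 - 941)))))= 0.04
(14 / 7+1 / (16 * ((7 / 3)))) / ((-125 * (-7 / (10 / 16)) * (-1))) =-227 / 156800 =-0.00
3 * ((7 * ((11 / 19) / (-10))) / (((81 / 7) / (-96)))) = 8624 / 855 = 10.09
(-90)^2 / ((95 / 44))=71280 / 19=3751.58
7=7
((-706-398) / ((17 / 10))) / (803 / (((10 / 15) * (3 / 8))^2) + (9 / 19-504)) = -41952 / 797453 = -0.05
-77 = -77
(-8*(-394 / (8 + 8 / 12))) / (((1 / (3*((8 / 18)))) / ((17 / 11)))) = 749.43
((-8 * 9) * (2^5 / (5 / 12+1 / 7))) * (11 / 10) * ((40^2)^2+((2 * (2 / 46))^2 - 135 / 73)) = -105230742638224896 / 9074995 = -11595680508.72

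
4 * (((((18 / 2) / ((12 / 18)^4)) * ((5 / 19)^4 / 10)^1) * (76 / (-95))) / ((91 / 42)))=-54675 / 1694173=-0.03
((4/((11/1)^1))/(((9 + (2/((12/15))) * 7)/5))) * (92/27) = 3680/15741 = 0.23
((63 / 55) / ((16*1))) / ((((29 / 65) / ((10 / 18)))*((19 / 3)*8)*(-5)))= -273 / 775808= -0.00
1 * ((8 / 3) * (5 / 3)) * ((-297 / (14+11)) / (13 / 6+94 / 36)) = -2376 / 215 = -11.05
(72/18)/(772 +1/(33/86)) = 66/12781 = 0.01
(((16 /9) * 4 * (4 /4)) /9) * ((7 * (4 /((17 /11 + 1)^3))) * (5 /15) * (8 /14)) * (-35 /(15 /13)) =-276848 /35721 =-7.75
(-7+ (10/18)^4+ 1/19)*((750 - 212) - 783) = 209273365/124659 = 1678.77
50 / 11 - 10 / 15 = 128 / 33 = 3.88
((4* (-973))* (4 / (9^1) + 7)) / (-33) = 260764 / 297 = 877.99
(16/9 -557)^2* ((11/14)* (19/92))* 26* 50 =1696087861325/26082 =65029056.87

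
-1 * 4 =-4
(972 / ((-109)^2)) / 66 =0.00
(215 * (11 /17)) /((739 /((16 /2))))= 18920 /12563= 1.51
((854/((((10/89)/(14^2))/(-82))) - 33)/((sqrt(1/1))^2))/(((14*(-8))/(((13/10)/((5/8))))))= 7940196953/3500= 2268627.70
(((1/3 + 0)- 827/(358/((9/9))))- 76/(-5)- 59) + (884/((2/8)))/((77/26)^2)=11378631611/31838730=357.38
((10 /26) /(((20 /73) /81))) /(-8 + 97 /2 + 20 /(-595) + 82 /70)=3518235 /1288274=2.73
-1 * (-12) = 12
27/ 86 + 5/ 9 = 673/ 774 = 0.87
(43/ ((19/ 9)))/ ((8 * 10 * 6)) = 129/ 3040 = 0.04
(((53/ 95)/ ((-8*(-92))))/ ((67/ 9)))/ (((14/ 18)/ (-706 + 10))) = -373491/ 4099060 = -0.09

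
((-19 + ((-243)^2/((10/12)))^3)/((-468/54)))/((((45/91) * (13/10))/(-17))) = 1085584750638066.72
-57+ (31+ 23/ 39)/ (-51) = -114605/ 1989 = -57.62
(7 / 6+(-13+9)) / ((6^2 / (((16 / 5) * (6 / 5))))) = -68 / 225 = -0.30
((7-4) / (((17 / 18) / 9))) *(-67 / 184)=-16281 / 1564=-10.41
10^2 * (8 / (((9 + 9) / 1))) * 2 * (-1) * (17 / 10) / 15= -10.07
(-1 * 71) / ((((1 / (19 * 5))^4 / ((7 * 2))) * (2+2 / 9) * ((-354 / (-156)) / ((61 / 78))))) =-1481603158875 / 118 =-12555958973.52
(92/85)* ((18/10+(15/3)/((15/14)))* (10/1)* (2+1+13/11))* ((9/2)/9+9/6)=1642016/2805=585.39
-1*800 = -800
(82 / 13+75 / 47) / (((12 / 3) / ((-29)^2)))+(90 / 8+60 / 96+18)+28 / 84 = 24810109 / 14664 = 1691.91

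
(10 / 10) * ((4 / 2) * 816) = 1632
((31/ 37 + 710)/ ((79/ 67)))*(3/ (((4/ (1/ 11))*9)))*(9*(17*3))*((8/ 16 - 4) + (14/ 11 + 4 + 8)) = 20486.74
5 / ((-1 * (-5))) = 1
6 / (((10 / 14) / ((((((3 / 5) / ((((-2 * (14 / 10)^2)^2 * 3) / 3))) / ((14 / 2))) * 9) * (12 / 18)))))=675 / 2401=0.28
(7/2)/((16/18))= 63/16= 3.94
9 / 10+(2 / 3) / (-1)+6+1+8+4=577 / 30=19.23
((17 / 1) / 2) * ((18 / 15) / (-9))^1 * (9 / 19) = -51 / 95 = -0.54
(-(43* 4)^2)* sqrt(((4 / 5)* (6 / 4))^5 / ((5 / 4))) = -2130048* sqrt(6) / 125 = -41740.25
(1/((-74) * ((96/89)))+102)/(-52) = -724519/369408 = -1.96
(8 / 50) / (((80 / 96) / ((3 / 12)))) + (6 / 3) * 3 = 756 / 125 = 6.05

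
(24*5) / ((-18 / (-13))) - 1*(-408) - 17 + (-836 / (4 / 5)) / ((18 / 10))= -926 / 9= -102.89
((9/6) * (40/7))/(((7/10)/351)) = 4297.96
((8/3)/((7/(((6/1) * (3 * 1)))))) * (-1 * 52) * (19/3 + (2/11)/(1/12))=-233792/77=-3036.26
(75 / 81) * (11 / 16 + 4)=625 / 144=4.34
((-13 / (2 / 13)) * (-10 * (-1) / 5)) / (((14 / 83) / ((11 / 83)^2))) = -20449 / 1162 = -17.60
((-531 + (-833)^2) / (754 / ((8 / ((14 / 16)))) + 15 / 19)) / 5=421561664 / 253105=1665.56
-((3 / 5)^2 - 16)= 391 / 25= 15.64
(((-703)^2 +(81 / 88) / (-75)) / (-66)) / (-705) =1087259773 / 102366000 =10.62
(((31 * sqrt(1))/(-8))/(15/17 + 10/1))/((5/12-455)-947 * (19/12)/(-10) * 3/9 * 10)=-4743/602360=-0.01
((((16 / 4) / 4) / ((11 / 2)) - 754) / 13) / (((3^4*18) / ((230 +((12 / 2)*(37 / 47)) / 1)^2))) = -168196343168 / 76760541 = -2191.18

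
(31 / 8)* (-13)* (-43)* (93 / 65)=123969 / 40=3099.22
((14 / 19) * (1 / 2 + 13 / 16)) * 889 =130683 / 152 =859.76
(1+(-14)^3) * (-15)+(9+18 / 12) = 82311 / 2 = 41155.50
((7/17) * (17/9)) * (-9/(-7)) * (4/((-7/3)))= -12/7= -1.71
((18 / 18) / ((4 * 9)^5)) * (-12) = -0.00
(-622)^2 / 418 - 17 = 189889 / 209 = 908.56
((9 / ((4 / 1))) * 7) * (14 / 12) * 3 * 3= 165.38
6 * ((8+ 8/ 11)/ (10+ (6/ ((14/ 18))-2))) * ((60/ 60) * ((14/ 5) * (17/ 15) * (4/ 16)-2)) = -60816/ 15125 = -4.02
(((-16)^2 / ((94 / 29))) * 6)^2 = 496041984 / 2209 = 224555.00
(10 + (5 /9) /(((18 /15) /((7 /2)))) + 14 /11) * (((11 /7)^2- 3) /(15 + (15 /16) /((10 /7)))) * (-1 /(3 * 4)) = 796484 /21873159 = 0.04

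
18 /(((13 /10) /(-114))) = -20520 /13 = -1578.46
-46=-46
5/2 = 2.50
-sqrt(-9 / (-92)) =-3* sqrt(23) / 46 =-0.31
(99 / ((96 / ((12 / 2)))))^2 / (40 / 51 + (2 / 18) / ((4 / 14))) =1499553 / 45952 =32.63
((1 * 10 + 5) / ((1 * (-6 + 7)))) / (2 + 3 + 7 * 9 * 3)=15 / 194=0.08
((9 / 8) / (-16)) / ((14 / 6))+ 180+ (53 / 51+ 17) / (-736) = 8222783 / 45696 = 179.95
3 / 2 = 1.50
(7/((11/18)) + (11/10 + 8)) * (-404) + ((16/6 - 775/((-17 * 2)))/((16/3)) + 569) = -231289453/29920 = -7730.26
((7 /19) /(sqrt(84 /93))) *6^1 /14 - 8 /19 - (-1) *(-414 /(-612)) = 3 *sqrt(217) /266 + 165 /646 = 0.42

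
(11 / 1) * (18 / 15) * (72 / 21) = 1584 / 35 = 45.26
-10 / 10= -1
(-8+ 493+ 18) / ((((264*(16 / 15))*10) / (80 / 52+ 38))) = 129271 / 18304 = 7.06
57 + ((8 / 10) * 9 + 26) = 451 / 5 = 90.20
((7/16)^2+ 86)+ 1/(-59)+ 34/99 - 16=105445121/1495296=70.52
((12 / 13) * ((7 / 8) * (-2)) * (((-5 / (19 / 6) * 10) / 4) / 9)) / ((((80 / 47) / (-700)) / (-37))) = 10651375 / 988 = 10780.74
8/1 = 8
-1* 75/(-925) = 3/37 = 0.08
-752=-752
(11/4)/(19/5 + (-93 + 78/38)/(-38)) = 19855/44716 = 0.44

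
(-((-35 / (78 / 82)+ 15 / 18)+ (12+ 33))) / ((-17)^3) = 235 / 127738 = 0.00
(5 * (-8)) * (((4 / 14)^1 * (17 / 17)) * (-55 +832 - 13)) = -61120 / 7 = -8731.43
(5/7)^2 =0.51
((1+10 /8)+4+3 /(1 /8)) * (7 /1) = 847 /4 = 211.75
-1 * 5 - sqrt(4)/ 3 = -17/ 3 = -5.67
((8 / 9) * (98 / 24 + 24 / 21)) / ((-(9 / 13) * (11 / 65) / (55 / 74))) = -1854775 / 62937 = -29.47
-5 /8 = -0.62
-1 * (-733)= 733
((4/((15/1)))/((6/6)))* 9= 12/5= 2.40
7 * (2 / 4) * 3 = 21 / 2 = 10.50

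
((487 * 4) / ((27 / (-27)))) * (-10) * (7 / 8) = 17045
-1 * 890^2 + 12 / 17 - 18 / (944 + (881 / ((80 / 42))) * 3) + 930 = -1254375984154 / 1585471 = -791169.30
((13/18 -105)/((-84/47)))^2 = 7782591961/2286144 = 3404.24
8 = 8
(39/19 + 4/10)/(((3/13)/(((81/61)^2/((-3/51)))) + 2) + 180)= 112615191/8356370335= 0.01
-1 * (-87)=87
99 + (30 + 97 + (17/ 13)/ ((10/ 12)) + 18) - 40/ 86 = 685066/ 2795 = 245.10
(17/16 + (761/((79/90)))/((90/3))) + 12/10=196939/6320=31.16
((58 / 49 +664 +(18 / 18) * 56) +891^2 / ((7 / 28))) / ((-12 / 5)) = -389090035 / 294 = -1323435.49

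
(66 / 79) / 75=22 / 1975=0.01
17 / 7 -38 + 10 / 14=-34.86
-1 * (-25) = 25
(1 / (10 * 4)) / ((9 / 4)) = 1 / 90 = 0.01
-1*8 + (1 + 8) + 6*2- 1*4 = 9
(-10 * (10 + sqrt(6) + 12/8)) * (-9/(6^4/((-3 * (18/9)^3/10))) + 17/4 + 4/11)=-17572/33 - 1528 * sqrt(6)/33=-645.90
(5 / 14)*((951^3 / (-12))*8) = -1433475585 / 7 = -204782226.43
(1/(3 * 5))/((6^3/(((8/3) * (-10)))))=-2/243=-0.01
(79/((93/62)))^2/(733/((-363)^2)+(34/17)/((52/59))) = 120290456/98651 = 1219.35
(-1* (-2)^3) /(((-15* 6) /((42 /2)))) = -28 /15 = -1.87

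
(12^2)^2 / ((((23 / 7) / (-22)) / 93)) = -296980992 / 23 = -12912217.04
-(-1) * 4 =4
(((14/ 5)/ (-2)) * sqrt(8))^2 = 392/ 25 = 15.68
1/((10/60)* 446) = 3/223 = 0.01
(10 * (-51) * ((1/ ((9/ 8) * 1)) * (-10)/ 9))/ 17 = 800/ 27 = 29.63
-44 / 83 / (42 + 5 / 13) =-572 / 45733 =-0.01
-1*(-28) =28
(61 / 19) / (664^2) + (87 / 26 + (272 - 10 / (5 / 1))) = 29767755577 / 108901312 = 273.35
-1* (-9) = 9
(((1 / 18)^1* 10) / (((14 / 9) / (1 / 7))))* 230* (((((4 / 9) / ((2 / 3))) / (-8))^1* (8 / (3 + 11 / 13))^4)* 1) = -42041792 / 2296875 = -18.30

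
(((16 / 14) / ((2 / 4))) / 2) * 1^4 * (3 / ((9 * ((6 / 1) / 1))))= 4 / 63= 0.06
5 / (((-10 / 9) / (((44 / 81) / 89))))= -0.03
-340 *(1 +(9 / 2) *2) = -3400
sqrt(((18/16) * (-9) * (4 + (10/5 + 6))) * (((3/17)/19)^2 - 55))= 9 * sqrt(8607129)/323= 81.75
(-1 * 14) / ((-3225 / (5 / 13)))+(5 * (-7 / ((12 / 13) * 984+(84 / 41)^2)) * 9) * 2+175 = 1619207181473 / 9289171320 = 174.31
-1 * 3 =-3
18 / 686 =9 / 343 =0.03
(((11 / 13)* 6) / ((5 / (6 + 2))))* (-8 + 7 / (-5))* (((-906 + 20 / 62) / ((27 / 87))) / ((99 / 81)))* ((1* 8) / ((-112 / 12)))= -11021065344 / 70525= -156271.75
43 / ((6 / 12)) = 86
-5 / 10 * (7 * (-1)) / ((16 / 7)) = 49 / 32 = 1.53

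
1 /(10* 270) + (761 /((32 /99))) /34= 50854097 /734400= 69.25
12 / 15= 4 / 5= 0.80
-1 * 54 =-54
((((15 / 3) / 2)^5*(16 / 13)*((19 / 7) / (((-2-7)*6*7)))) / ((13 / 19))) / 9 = -1128125 / 8049132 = -0.14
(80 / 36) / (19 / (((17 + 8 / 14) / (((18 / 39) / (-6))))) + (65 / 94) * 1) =3.65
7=7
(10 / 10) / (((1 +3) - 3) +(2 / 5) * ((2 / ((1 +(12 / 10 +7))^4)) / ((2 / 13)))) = 2238728 / 2240353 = 1.00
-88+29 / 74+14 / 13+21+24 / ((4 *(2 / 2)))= -57269 / 962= -59.53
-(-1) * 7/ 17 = 7/ 17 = 0.41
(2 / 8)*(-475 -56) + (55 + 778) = 2801 / 4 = 700.25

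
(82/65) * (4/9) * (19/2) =5.33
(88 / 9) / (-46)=-44 / 207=-0.21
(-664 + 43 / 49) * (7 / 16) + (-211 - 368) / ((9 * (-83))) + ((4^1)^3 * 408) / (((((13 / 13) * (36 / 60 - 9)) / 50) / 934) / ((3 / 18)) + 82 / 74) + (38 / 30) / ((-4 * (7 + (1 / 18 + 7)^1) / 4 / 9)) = 491293731187858267 / 21088003841520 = 23297.31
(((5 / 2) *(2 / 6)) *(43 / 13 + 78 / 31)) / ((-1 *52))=-11735 / 125736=-0.09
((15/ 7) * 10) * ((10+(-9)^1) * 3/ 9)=50/ 7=7.14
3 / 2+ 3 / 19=63 / 38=1.66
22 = 22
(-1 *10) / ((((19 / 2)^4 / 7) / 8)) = -8960 / 130321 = -0.07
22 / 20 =11 / 10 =1.10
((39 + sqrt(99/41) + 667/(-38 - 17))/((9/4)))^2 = 159.62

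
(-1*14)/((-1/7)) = 98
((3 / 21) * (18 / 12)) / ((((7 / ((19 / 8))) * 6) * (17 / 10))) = 95 / 13328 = 0.01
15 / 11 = 1.36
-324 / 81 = -4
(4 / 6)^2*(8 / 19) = 0.19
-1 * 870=-870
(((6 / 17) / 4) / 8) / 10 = 3 / 2720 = 0.00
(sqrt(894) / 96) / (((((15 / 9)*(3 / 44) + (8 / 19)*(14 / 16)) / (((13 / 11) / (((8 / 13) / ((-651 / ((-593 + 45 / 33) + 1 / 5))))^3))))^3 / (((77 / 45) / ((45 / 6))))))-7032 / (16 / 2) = -879 + 915663828497166494530110952295122578125*sqrt(894) / 139539663168450070848274442565250449408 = -682.80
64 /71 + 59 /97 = 10397 /6887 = 1.51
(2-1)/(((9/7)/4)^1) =28/9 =3.11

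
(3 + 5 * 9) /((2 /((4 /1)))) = 96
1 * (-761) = -761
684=684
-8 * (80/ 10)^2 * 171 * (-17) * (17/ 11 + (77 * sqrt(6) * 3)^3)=25302528/ 11 + 110078418852864 * sqrt(6)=269635960182110.60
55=55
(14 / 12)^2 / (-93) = -49 / 3348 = -0.01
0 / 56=0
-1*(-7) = 7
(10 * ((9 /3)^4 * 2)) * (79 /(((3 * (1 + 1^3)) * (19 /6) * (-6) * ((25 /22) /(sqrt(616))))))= -187704 * sqrt(154) /95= -24519.43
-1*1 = -1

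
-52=-52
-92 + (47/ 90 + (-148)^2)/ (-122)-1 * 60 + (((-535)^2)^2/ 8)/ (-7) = -224883491430763/ 153720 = -1462942306.99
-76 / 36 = -19 / 9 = -2.11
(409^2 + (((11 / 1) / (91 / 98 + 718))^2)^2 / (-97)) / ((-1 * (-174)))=11373725081386272209 / 11830561535148750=961.39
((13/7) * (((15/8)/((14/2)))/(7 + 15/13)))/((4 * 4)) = 2535/664832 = 0.00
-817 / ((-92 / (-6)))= -2451 / 46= -53.28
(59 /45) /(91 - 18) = 59 /3285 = 0.02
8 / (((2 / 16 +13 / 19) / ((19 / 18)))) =11552 / 1107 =10.44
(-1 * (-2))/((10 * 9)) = 0.02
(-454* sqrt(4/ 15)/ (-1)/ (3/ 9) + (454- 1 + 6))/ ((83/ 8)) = 3672/ 83 + 7264* sqrt(15)/ 415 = 112.03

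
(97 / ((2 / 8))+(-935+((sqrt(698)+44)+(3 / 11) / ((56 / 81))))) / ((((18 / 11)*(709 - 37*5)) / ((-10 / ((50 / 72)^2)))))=557289 / 45850 - 396*sqrt(698) / 16375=11.52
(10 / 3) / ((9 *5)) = 2 / 27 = 0.07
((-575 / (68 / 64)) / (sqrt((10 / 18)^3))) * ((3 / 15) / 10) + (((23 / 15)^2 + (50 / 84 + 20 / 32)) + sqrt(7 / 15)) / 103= -4968 * sqrt(5) / 425 + sqrt(105) / 1545 + 44999 / 1297800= -26.10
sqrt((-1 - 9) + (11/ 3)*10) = 4*sqrt(15)/ 3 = 5.16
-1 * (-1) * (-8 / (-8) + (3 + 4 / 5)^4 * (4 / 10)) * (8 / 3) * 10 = 4220272 / 1875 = 2250.81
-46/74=-23/37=-0.62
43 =43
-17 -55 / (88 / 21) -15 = -361 / 8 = -45.12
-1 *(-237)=237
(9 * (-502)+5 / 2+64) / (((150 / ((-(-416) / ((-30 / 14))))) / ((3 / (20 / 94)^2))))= 3579344314 / 9375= 381796.73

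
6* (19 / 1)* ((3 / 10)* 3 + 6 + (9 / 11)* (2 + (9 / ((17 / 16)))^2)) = 7665.54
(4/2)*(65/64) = 65/32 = 2.03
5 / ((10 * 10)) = 1 / 20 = 0.05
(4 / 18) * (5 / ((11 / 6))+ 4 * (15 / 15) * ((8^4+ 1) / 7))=360956 / 693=520.86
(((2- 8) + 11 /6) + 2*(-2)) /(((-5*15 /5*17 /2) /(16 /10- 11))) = -0.60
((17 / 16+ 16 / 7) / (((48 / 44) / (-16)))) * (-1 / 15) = 275 / 84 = 3.27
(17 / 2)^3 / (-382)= -4913 / 3056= -1.61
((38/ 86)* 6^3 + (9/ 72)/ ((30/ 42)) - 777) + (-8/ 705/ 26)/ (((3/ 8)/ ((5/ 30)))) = -681.38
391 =391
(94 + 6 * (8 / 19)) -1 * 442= -6564 / 19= -345.47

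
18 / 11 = 1.64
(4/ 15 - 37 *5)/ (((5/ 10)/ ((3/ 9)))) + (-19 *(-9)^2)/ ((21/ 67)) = -1585489/ 315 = -5033.30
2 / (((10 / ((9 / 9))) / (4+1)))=1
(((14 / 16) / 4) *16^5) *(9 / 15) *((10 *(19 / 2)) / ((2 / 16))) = 104595456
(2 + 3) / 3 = 5 / 3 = 1.67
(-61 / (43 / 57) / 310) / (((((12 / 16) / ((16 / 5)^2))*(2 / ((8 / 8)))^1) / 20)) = -1186816 / 33325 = -35.61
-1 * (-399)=399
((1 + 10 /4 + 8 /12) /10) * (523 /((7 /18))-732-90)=1525 /7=217.86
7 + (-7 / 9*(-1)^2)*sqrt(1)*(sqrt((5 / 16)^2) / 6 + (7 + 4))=-1379 / 864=-1.60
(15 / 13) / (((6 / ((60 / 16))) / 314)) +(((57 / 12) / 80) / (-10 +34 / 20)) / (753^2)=4433216567153 / 19577686752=226.44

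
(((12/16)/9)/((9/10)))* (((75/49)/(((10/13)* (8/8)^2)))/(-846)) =-325/1492344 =-0.00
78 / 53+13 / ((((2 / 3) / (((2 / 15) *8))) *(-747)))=285818 / 197955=1.44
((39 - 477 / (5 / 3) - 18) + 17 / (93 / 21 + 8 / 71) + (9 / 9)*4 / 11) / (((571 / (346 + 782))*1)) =-36559345176 / 70881085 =-515.78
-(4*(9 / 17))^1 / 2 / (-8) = 9 / 68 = 0.13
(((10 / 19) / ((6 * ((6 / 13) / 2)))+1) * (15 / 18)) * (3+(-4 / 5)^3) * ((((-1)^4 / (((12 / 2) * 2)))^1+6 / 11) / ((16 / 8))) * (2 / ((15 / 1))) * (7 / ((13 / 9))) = 0.58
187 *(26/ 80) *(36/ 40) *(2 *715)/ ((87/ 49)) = 51102051/ 1160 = 44053.49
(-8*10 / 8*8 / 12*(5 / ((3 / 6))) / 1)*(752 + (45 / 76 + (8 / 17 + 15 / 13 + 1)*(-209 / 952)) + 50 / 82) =-1027932215550 / 20486921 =-50175.05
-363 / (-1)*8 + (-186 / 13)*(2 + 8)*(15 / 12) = 35427 / 13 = 2725.15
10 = 10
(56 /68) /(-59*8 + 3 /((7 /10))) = -0.00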